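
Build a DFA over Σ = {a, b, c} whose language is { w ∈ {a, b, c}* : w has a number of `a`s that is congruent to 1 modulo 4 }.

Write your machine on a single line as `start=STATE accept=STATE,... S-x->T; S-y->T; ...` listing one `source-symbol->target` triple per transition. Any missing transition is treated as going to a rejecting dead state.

Keep the running count of `a`s modulo 4: each `a` advances along the cycle s0 → s1 → s2 → s3 → s0 while other symbols loop. Accept at s1.
A 4-state machine:
        a   b   c  
>  s0   s1  s0  s0 
 * s1   s2  s1  s1 
   s2   s3  s2  s2 
   s3   s0  s3  s3 
(> = start, * = accepting)

start=s0; accept=s1; s0-a->s1; s0-b->s0; s0-c->s0; s1-a->s2; s1-b->s1; s1-c->s1; s2-a->s3; s2-b->s2; s2-c->s2; s3-a->s0; s3-b->s3; s3-c->s3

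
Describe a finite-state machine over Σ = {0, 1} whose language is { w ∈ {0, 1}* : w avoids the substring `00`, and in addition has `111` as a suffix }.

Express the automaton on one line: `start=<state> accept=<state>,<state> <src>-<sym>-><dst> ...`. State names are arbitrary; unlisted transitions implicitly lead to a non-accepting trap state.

Build one automaton per condition and run them in lockstep. One (3 states) tracks partial matches of the forbidden pattern `00`; the other (4 states) tracks how much of the suffix `111` has currently been matched. Each combined state is a pair, one component from each; accept when both components accept. After merging equivalent states the machine shrinks.
A 6-state machine:
        0   1  
>  q0   q1  q2 
   q1   q3  q2 
   q2   q1  q4 
   q3   q3  q3 
   q4   q1  q5 
 * q5   q1  q5 
(> = start, * = accepting)

start=q0 accept=q5 q0-0->q1 q0-1->q2 q1-0->q3 q1-1->q2 q2-0->q1 q2-1->q4 q3-0->q3 q3-1->q3 q4-0->q1 q4-1->q5 q5-0->q1 q5-1->q5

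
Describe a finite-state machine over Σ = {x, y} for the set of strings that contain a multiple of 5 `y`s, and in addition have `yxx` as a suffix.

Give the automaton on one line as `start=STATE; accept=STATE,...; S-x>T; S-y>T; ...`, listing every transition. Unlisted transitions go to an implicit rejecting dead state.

start=S0; accept=S7; S0-x>S0; S0-y>S1; S1-x>S1; S1-y>S2; S2-x>S2; S2-y>S3; S3-x>S3; S3-y>S4; S4-x>S4; S4-y>S5; S5-x>S6; S5-y>S1; S6-x>S7; S6-y>S1; S7-x>S0; S7-y>S1

Handle the two conditions separately and then intersect. One (5 states) tracks the count of `y`s modulo 5; the other (4 states) tracks how much of the suffix `yxx` has currently been matched. Each combined state is a pair, one component from each; accept when both components accept. Equivalent product states are then merged.
        x   y  
>  S0   S0  S1 
   S1   S1  S2 
   S2   S2  S3 
   S3   S3  S4 
   S4   S4  S5 
   S5   S6  S1 
   S6   S7  S1 
 * S7   S0  S1 
(> = start, * = accepting)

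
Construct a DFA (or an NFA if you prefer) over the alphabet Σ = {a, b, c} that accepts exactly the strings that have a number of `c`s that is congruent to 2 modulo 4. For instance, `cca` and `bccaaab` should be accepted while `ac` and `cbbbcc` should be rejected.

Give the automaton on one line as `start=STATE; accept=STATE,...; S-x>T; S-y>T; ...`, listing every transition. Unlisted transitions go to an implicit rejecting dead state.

start=q0; accept=q2; q0-a>q0; q0-b>q0; q0-c>q1; q1-a>q1; q1-b>q1; q1-c>q2; q2-a>q2; q2-b>q2; q2-c>q3; q3-a>q3; q3-b>q3; q3-c>q0

Keep the running count of `c`s modulo 4: each `c` advances along the cycle q0 → q1 → q2 → q3 → q0 while other symbols loop. Accept at q2.
        a   b   c  
>  q0   q0  q0  q1 
   q1   q1  q1  q2 
 * q2   q2  q2  q3 
   q3   q3  q3  q0 
(> = start, * = accepting)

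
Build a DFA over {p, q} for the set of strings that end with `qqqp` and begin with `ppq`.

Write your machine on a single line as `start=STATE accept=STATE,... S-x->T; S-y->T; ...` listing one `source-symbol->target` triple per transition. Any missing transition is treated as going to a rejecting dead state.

Run two small machines in parallel and take their product. The first has 5 states tracking how much of the suffix `qqqp` has currently been matched; the second has 5 states tracking whether the input so far still matches the prefix `ppq`. A product state is a pair (one from each), accepting exactly when both do.
With 13 states:
       p  q 
>  A   B  C 
   B   D  C 
   C   E  F 
   D   E  G 
   E   E  C 
   F   E  H 
   G   I  J 
   H   K  H 
   I   I  G 
   J   I  L 
   K   E  C 
   L   M  L 
 * M   I  G 
(> = start, * = accepting)

start=A; accept=M; A-p->B; A-q->C; B-p->D; B-q->C; C-p->E; C-q->F; D-p->E; D-q->G; E-p->E; E-q->C; F-p->E; F-q->H; G-p->I; G-q->J; H-p->K; H-q->H; I-p->I; I-q->G; J-p->I; J-q->L; K-p->E; K-q->C; L-p->M; L-q->L; M-p->I; M-q->G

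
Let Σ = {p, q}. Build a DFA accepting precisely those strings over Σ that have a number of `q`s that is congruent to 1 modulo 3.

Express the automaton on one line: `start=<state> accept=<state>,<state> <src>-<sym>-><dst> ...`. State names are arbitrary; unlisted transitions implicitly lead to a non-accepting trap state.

start=S0 accept=S1 S0-p->S0 S0-q->S1 S1-p->S1 S1-q->S2 S2-p->S2 S2-q->S0

The only thing that matters is how many `q`s have appeared, reduced mod 3. Use one state per residue: S0 for 0, …, S2 for 2. Reading `q` moves to the next residue; anything else stays put. S1 is accepting.
        p   q  
>  S0   S0  S1 
 * S1   S1  S2 
   S2   S2  S0 
(> = start, * = accepting)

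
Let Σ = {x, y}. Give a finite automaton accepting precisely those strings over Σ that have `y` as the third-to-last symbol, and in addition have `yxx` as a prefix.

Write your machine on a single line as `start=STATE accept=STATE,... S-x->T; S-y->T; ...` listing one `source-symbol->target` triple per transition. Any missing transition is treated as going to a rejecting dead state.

start=S0; accept=S4,S9,S10,S11; S0-x->S1; S0-y->S2; S1-x->S1; S1-y->S1; S2-x->S3; S2-y->S1; S3-x->S4; S3-y->S1; S4-x->S5; S4-y->S6; S5-x->S5; S5-y->S6; S6-x->S7; S6-y->S8; S7-x->S4; S7-y->S9; S8-x->S10; S8-y->S11; S9-x->S7; S9-y->S8; S10-x->S4; S10-y->S9; S11-x->S10; S11-y->S11

Build one automaton per condition and run them in lockstep. The first has 15 states tracking the last 3 symbols read; the second has 5 states tracking whether the input so far still matches the prefix `yxx`. A product state is a pair (one from each), accepting exactly when both do. After merging equivalent states the machine shrinks.
With 12 states:
          x    y  
>  S0     S1   S2 
   S1     S1   S1 
   S2     S3   S1 
   S3     S4   S1 
 * S4     S5   S6 
   S5     S5   S6 
   S6     S7   S8 
   S7     S4   S9 
   S8    S10  S11 
 * S9     S7   S8 
 * S10    S4   S9 
 * S11   S10  S11 
(> = start, * = accepting)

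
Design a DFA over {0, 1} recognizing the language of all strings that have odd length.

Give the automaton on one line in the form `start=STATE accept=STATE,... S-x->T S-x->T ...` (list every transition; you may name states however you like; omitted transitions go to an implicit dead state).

Only the length mod 2 matters, so use a 2-cycle: from any state, every input symbol moves to the next state, wrapping q1 back to q0. Mark q1 accepting.
        0   1  
>  q0   q1  q1 
 * q1   q0  q0 
(> = start, * = accepting)

start=q0 accept=q1 q0-0->q1 q0-1->q1 q1-0->q0 q1-1->q0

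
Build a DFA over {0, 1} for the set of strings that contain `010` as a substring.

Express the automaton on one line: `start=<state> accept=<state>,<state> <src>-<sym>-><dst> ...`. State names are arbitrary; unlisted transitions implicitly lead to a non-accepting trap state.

Track how much of `010` has been matched so far: state q0 is no progress, q3 is the absorbing accept state reached once `010` has occurred. Intermediate states record partial matches; on a mismatch, fall back to the longest reusable overlap.
With 4 states:
        0   1  
>  q0   q1  q0 
   q1   q1  q2 
   q2   q3  q0 
 * q3   q3  q3 
(> = start, * = accepting)

start=q0 accept=q3 q0-0->q1 q0-1->q0 q1-0->q1 q1-1->q2 q2-0->q3 q2-1->q0 q3-0->q3 q3-1->q3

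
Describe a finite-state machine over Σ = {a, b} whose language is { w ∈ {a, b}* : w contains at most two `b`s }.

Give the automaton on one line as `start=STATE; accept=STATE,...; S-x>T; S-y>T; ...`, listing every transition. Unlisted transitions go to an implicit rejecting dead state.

start=q0; accept=q0,q1,q2; q0-a>q0; q0-b>q1; q1-a>q1; q1-b>q2; q2-a>q2; q2-b>q3; q3-a>q3; q3-b>q3

Only the number of `b`s matters, and only up to 3. Make a chain q0 → q1 → q2 → q3 advanced by each `b` (with q3 absorbing); every other symbol self-loops. The accepting set is {q0, q1, q2}.
A 4-state machine:
        a   b  
>* q0   q0  q1 
 * q1   q1  q2 
 * q2   q2  q3 
   q3   q3  q3 
(> = start, * = accepting)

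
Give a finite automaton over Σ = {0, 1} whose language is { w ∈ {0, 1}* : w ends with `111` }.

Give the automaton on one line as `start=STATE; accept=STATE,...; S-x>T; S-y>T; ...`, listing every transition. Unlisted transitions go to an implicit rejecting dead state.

start=q0; accept=q3; q0-0>q0; q0-1>q1; q1-0>q0; q1-1>q2; q2-0>q0; q2-1>q3; q3-0>q0; q3-1>q3

Let each state record the length of the longest suffix of the input read so far that is also a prefix of `111`. q1 means the last symbol is `1`; q2 means the last 2 symbols are `11`; q3 means the last 3 symbols are `111`. Accept only at q3, where the string currently ends in `111`.
With 4 states:
        0   1  
>  q0   q0  q1 
   q1   q0  q2 
   q2   q0  q3 
 * q3   q0  q3 
(> = start, * = accepting)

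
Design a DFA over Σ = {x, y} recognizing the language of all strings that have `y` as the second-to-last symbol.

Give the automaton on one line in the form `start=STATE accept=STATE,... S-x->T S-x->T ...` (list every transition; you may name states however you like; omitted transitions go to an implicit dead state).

Because acceptance depends on a position counted from the end, the machine has to buffer the most recent 2 symbols. Make each state the string of the last up-to-2 symbols read; on input `x` shift the window left and append `x`. Accept when the buffered window has length 2 and begins with `y`.
With 7 states:
       x  y 
>  A   B  C 
   B   D  E 
   C   F  G 
   D   D  E 
   E   F  G 
 * F   D  E 
 * G   F  G 
(> = start, * = accepting)

start=A accept=F,G A-x->B A-y->C B-x->D B-y->E C-x->F C-y->G D-x->D D-y->E E-x->F E-y->G F-x->D F-y->E G-x->F G-y->G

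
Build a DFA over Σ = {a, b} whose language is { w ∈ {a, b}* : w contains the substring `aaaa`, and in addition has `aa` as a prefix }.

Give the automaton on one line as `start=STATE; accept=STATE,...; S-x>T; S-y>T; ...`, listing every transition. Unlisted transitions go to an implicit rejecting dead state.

Build one automaton per condition and run them in lockstep. The first has 5 states tracking whether and how much of `aaaa` has been seen; the second has 4 states tracking whether the input so far still matches the prefix `aa`. A product state is a pair (one from each), accepting exactly when both do.
          a    b  
>  s0     s1   s2 
   s1     s3   s2 
   s2     s4   s2 
   s3     s5   s6 
   s4     s7   s2 
   s5     s8   s6 
   s6     s9   s6 
   s7    s10   s2 
 * s8     s8   s8 
   s9     s3   s6 
   s10   s11   s2 
   s11   s11  s11 
(> = start, * = accepting)

start=s0; accept=s8; s0-a>s1; s0-b>s2; s1-a>s3; s1-b>s2; s2-a>s4; s2-b>s2; s3-a>s5; s3-b>s6; s4-a>s7; s4-b>s2; s5-a>s8; s5-b>s6; s6-a>s9; s6-b>s6; s7-a>s10; s7-b>s2; s8-a>s8; s8-b>s8; s9-a>s3; s9-b>s6; s10-a>s11; s10-b>s2; s11-a>s11; s11-b>s11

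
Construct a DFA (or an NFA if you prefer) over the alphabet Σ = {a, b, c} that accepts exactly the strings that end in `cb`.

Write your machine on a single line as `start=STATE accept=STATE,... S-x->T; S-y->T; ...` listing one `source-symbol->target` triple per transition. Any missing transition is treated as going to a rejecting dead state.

Remember how much of `cb` the current input suffix matches. State q0 means no match yet; q1 means the last symbol is `c`; q2 means the last 2 symbols are `cb`. Only q2 accepts. On a mismatch, fall back to the longest proper suffix that is still a prefix of `cb`.
3 states suffice.
        a   b   c  
>  q0   q0  q0  q1 
   q1   q0  q2  q1 
 * q2   q0  q0  q1 
(> = start, * = accepting)

start=q0; accept=q2; q0-a->q0; q0-b->q0; q0-c->q1; q1-a->q0; q1-b->q2; q1-c->q1; q2-a->q0; q2-b->q0; q2-c->q1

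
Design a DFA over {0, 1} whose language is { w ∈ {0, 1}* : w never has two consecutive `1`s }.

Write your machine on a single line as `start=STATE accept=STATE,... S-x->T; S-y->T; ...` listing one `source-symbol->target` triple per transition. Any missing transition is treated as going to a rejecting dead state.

start=S0; accept=S0,S1; S0-0->S0; S0-1->S1; S1-0->S0; S1-1->S2; S2-0->S2; S2-1->S2

This is the complement of 'contains `11`'. Use the same substring-matching states — S0 through S2 holding how much of `11` has just been matched — but flip the accepting set: everything except the trap S2 accepts.
With 3 states:
        0   1  
>* S0   S0  S1 
 * S1   S0  S2 
   S2   S2  S2 
(> = start, * = accepting)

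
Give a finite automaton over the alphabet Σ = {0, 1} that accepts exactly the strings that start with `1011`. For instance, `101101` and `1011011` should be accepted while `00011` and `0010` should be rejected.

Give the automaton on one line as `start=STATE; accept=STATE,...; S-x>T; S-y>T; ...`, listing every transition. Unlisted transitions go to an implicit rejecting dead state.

start=A; accept=E; A-0>F; A-1>B; B-0>C; B-1>F; C-0>F; C-1>D; D-0>F; D-1>E; E-0>E; E-1>E; F-0>F; F-1>F

Walk along `1011` while the input agrees: from A take `1` to B, and so on. Any deviation drops to the rejecting sink F. Once E is reached the prefix is confirmed and every continuation is accepted.
A 6-state machine:
       0  1 
>  A   F  B 
   B   C  F 
   C   F  D 
   D   F  E 
 * E   E  E 
   F   F  F 
(> = start, * = accepting)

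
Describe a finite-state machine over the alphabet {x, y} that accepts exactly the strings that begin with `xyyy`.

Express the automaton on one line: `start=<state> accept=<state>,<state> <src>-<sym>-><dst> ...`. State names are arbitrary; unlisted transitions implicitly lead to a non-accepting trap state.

Walk along `xyyy` while the input agrees: from A take `x` to B, and so on. Any deviation drops to the rejecting sink F. Once E is reached the prefix is confirmed and every continuation is accepted.
A 6-state machine:
       x  y 
>  A   B  F 
   B   F  C 
   C   F  D 
   D   F  E 
 * E   E  E 
   F   F  F 
(> = start, * = accepting)

start=A accept=E A-x->B A-y->F B-x->F B-y->C C-x->F C-y->D D-x->F D-y->E E-x->E E-y->E F-x->F F-y->F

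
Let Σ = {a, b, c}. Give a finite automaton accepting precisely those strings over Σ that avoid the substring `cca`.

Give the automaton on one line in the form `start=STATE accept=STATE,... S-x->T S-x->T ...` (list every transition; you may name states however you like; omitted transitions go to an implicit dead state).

start=s0 accept=s0,s1,s2 s0-a->s0 s0-b->s0 s0-c->s1 s1-a->s0 s1-b->s0 s1-c->s2 s2-a->s3 s2-b->s0 s2-c->s2 s3-a->s3 s3-b->s3 s3-c->s3

Track partial matches of the forbidden pattern `cca`. State s3 is a dead state reached once `cca` has occurred; every other state accepts. s0 means no part of `cca` is currently matched.
With 4 states:
        a   b   c  
>* s0   s0  s0  s1 
 * s1   s0  s0  s2 
 * s2   s3  s0  s2 
   s3   s3  s3  s3 
(> = start, * = accepting)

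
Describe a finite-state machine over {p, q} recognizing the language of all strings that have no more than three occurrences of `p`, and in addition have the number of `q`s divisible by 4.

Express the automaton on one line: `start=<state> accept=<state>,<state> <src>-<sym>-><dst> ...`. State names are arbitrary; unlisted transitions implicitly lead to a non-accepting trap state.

Run two small machines in parallel and take their product. One (5 states) tracks the count of `p`s, saturating at 4; the other (4 states) tracks the count of `q`s modulo 4. Each combined state is a pair, one component from each; accept when both components accept.
A 20-state machine:
          p    q  
>* S0     S1   S2 
 * S1     S3   S4 
   S2     S4   S5 
 * S3     S6   S7 
   S4     S7   S8 
   S5     S8   S9 
 * S6    S10  S11 
   S7    S11  S12 
   S8    S12  S13 
   S9    S13   S0 
   S10   S10  S14 
   S11   S14  S15 
   S12   S15  S16 
   S13   S16   S1 
   S14   S14  S17 
   S15   S17  S18 
   S16   S18   S3 
   S17   S17  S19 
   S18   S19   S6 
   S19   S19  S10 
(> = start, * = accepting)

start=S0 accept=S0,S1,S3,S6 S0-p->S1 S0-q->S2 S1-p->S3 S1-q->S4 S2-p->S4 S2-q->S5 S3-p->S6 S3-q->S7 S4-p->S7 S4-q->S8 S5-p->S8 S5-q->S9 S6-p->S10 S6-q->S11 S7-p->S11 S7-q->S12 S8-p->S12 S8-q->S13 S9-p->S13 S9-q->S0 S10-p->S10 S10-q->S14 S11-p->S14 S11-q->S15 S12-p->S15 S12-q->S16 S13-p->S16 S13-q->S1 S14-p->S14 S14-q->S17 S15-p->S17 S15-q->S18 S16-p->S18 S16-q->S3 S17-p->S17 S17-q->S19 S18-p->S19 S18-q->S6 S19-p->S19 S19-q->S10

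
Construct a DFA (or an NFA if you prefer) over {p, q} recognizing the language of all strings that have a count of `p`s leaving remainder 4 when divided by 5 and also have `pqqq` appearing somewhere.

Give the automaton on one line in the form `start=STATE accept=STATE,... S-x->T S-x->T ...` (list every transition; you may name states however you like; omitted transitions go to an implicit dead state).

Run two small machines in parallel and take their product. One (5 states) tracks the count of `p`s modulo 5; the other (5 states) tracks whether and how much of `pqqq` has been seen. Each combined state is a pair, one component from each; accept when both components accept.
With 21 states:
          p    q  
>  S0     S1   S0 
   S1     S2   S3 
   S2     S4   S5 
   S3     S2   S6 
   S4     S7   S8 
   S5     S4   S9 
   S6     S2  S10 
   S7    S11  S12 
   S8     S7  S13 
   S9     S4  S14 
   S10   S14  S10 
   S11    S1  S15 
   S12   S11  S16 
   S13    S7  S17 
   S14   S17  S14 
   S15    S1  S18 
   S16   S11  S19 
   S17   S19  S17 
   S18    S1  S20 
 * S19   S20  S19 
   S20   S10  S20 
(> = start, * = accepting)

start=S0 accept=S19 S0-p->S1 S0-q->S0 S1-p->S2 S1-q->S3 S2-p->S4 S2-q->S5 S3-p->S2 S3-q->S6 S4-p->S7 S4-q->S8 S5-p->S4 S5-q->S9 S6-p->S2 S6-q->S10 S7-p->S11 S7-q->S12 S8-p->S7 S8-q->S13 S9-p->S4 S9-q->S14 S10-p->S14 S10-q->S10 S11-p->S1 S11-q->S15 S12-p->S11 S12-q->S16 S13-p->S7 S13-q->S17 S14-p->S17 S14-q->S14 S15-p->S1 S15-q->S18 S16-p->S11 S16-q->S19 S17-p->S19 S17-q->S17 S18-p->S1 S18-q->S20 S19-p->S20 S19-q->S19 S20-p->S10 S20-q->S20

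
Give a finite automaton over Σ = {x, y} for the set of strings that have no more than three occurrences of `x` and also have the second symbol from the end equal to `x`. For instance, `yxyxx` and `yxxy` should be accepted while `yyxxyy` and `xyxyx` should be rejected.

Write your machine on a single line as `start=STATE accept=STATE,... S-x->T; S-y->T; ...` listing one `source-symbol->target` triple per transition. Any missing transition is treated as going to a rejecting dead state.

start=s0; accept=s2,s3,s4,s5,s9; s0-x->s1; s0-y->s0; s1-x->s2; s1-y->s3; s2-x->s4; s2-y->s5; s3-x->s6; s3-y->s7; s4-x->s8; s4-y->s9; s5-x->s10; s5-y->s11; s6-x->s4; s6-y->s5; s7-x->s6; s7-y->s7; s8-x->s8; s8-y->s8; s9-x->s8; s9-y->s8; s10-x->s8; s10-y->s9; s11-x->s10; s11-y->s11

Build one automaton per condition and run them in lockstep. The first has 5 states tracking the count of `x`s, saturating at 4; the second has 7 states tracking the last 2 symbols read. A product state is a pair (one from each), accepting exactly when both do. After merging equivalent states the machine shrinks.
12 states suffice.
          x    y  
>  s0     s1   s0 
   s1     s2   s3 
 * s2     s4   s5 
 * s3     s6   s7 
 * s4     s8   s9 
 * s5    s10  s11 
   s6     s4   s5 
   s7     s6   s7 
   s8     s8   s8 
 * s9     s8   s8 
   s10    s8   s9 
   s11   s10  s11 
(> = start, * = accepting)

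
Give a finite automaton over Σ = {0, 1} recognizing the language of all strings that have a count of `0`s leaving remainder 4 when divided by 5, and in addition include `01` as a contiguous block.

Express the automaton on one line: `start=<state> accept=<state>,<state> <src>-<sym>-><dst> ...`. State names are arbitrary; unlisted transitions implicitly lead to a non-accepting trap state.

start=q0 accept=q9 q0-0->q1 q0-1->q0 q1-0->q2 q1-1->q3 q2-0->q4 q2-1->q5 q3-0->q5 q3-1->q3 q4-0->q6 q4-1->q7 q5-0->q7 q5-1->q5 q6-0->q8 q6-1->q9 q7-0->q9 q7-1->q7 q8-0->q1 q8-1->q10 q9-0->q10 q9-1->q9 q10-0->q3 q10-1->q10

Handle the two conditions separately and then intersect. One (5 states) tracks the count of `0`s modulo 5; the other (3 states) tracks whether and how much of `01` has been seen. Each combined state is a pair, one component from each; accept when both components accept.
With 11 states:
          0    1  
>  q0     q1   q0 
   q1     q2   q3 
   q2     q4   q5 
   q3     q5   q3 
   q4     q6   q7 
   q5     q7   q5 
   q6     q8   q9 
   q7     q9   q7 
   q8     q1  q10 
 * q9    q10   q9 
   q10    q3  q10 
(> = start, * = accepting)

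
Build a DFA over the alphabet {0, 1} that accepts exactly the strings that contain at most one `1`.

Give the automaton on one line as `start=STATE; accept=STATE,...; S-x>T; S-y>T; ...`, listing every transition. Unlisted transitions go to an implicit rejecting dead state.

Only the number of `1`s matters, and only up to 2. Make a chain A → B → C advanced by each `1` (with C absorbing); every other symbol self-loops. The accepting set is {A, B}.
A 3-state machine:
       0  1 
>* A   A  B 
 * B   B  C 
   C   C  C 
(> = start, * = accepting)

start=A; accept=A,B; A-0>A; A-1>B; B-0>B; B-1>C; C-0>C; C-1>C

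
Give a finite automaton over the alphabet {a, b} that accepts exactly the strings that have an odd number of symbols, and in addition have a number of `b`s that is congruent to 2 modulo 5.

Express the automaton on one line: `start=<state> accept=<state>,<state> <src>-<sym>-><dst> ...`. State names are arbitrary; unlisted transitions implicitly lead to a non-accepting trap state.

Build one automaton per condition and run them in lockstep. The first has 2 states tracking the input length modulo 2; the second has 5 states tracking the count of `b`s modulo 5. A product state is a pair (one from each), accepting exactly when both do.
With 10 states:
        a   b  
>  S0   S1  S2 
   S1   S0  S3 
   S2   S3  S4 
   S3   S2  S5 
   S4   S5  S6 
 * S5   S4  S7 
   S6   S7  S8 
   S7   S6  S9 
   S8   S9  S1 
   S9   S8  S0 
(> = start, * = accepting)

start=S0 accept=S5 S0-a->S1 S0-b->S2 S1-a->S0 S1-b->S3 S2-a->S3 S2-b->S4 S3-a->S2 S3-b->S5 S4-a->S5 S4-b->S6 S5-a->S4 S5-b->S7 S6-a->S7 S6-b->S8 S7-a->S6 S7-b->S9 S8-a->S9 S8-b->S1 S9-a->S8 S9-b->S0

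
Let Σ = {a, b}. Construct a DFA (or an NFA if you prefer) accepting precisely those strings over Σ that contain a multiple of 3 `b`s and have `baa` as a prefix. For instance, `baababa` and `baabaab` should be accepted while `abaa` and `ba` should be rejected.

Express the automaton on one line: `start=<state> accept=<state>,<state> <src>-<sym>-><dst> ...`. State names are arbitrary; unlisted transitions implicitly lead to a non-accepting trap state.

Handle the two conditions separately and then intersect. One (3 states) tracks the count of `b`s modulo 3; the other (5 states) tracks whether the input so far still matches the prefix `baa`. Each combined state is a pair, one component from each; accept when both components accept.
9 states suffice.
        a   b  
>  q0   q1  q2 
   q1   q1  q3 
   q2   q4  q5 
   q3   q3  q5 
   q4   q6  q5 
   q5   q5  q1 
   q6   q6  q7 
   q7   q7  q8 
 * q8   q8  q6 
(> = start, * = accepting)

start=q0 accept=q8 q0-a->q1 q0-b->q2 q1-a->q1 q1-b->q3 q2-a->q4 q2-b->q5 q3-a->q3 q3-b->q5 q4-a->q6 q4-b->q5 q5-a->q5 q5-b->q1 q6-a->q6 q6-b->q7 q7-a->q7 q7-b->q8 q8-a->q8 q8-b->q6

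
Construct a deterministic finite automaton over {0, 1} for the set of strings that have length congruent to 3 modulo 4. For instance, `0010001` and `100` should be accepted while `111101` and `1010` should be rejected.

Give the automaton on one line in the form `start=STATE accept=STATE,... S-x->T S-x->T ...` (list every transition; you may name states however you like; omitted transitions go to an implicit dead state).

Only the length mod 4 matters, so use a 4-cycle: from any state, every input symbol moves to the next state, wrapping D back to A. Mark D accepting.
4 states suffice.
       0  1 
>  A   B  B 
   B   C  C 
   C   D  D 
 * D   A  A 
(> = start, * = accepting)

start=A accept=D A-0->B A-1->B B-0->C B-1->C C-0->D C-1->D D-0->A D-1->A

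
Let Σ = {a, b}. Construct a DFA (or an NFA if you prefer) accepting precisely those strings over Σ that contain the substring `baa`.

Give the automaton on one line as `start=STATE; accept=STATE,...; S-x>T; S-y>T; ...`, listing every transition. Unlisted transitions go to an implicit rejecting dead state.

start=s0; accept=s3; s0-a>s0; s0-b>s1; s1-a>s2; s1-b>s1; s2-a>s3; s2-b>s1; s3-a>s3; s3-b>s3

States s0..s2 record the length of the longest prefix of `baa` that matches the current input suffix. Reaching s3 means `baa` has been seen, and we stay there forever. Accept from s3.
4 states suffice.
        a   b  
>  s0   s0  s1 
   s1   s2  s1 
   s2   s3  s1 
 * s3   s3  s3 
(> = start, * = accepting)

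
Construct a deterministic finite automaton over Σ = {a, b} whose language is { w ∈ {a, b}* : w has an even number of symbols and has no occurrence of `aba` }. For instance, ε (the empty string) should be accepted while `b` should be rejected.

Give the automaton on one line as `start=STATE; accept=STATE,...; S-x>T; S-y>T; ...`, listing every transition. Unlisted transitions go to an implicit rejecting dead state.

start=q0; accept=q0,q3,q4; q0-a>q1; q0-b>q2; q1-a>q3; q1-b>q4; q2-a>q3; q2-b>q0; q3-a>q1; q3-b>q5; q4-a>q6; q4-b>q2; q5-a>q6; q5-b>q0; q6-a>q6; q6-b>q6

Run two small machines in parallel and take their product. The first has 2 states tracking the input length modulo 2; the second has 4 states tracking partial matches of the forbidden pattern `aba`. A product state is a pair (one from each), accepting exactly when both do. Minimizing collapses redundant product states.
A 7-state machine:
        a   b  
>* q0   q1  q2 
   q1   q3  q4 
   q2   q3  q0 
 * q3   q1  q5 
 * q4   q6  q2 
   q5   q6  q0 
   q6   q6  q6 
(> = start, * = accepting)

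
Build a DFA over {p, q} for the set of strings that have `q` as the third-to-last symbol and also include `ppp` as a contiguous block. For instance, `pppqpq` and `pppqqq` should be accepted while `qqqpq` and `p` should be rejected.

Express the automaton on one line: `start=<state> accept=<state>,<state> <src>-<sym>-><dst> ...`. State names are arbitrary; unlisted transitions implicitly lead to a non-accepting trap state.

start=s0 accept=s7,s8,s9,s10 s0-p->s1 s0-q->s0 s1-p->s2 s1-q->s0 s2-p->s3 s2-q->s0 s3-p->s3 s3-q->s4 s4-p->s5 s4-q->s6 s5-p->s7 s5-q->s8 s6-p->s9 s6-q->s10 s7-p->s3 s7-q->s4 s8-p->s5 s8-q->s6 s9-p->s7 s9-q->s8 s10-p->s9 s10-q->s10

Run two small machines in parallel and take their product. The first has 15 states tracking the last 3 symbols read; the second has 4 states tracking whether and how much of `ppp` has been seen. A product state is a pair (one from each), accepting exactly when both do. Minimizing collapses redundant product states.
          p    q  
>  s0     s1   s0 
   s1     s2   s0 
   s2     s3   s0 
   s3     s3   s4 
   s4     s5   s6 
   s5     s7   s8 
   s6     s9  s10 
 * s7     s3   s4 
 * s8     s5   s6 
 * s9     s7   s8 
 * s10    s9  s10 
(> = start, * = accepting)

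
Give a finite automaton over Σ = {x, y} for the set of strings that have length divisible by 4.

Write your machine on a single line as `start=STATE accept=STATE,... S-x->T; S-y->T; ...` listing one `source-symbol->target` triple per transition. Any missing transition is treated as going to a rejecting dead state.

start=S0; accept=S0; S0-x->S1; S0-y->S1; S1-x->S2; S1-y->S2; S2-x->S3; S2-y->S3; S3-x->S0; S3-y->S0

Count input length modulo 4: every symbol advances one step around the cycle S0 → S1 → S2 → S3 → S0. Accept at S0.
        x   y  
>* S0   S1  S1 
   S1   S2  S2 
   S2   S3  S3 
   S3   S0  S0 
(> = start, * = accepting)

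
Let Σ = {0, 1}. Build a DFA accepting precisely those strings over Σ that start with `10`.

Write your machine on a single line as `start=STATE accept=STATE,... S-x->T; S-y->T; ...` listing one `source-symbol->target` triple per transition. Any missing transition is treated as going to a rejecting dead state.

Walk along `10` while the input agrees: from q0 take `1` to q1, and so on. Any deviation drops to the rejecting sink q3. Once q2 is reached the prefix is confirmed and every continuation is accepted.
4 states suffice.
        0   1  
>  q0   q3  q1 
   q1   q2  q3 
 * q2   q2  q2 
   q3   q3  q3 
(> = start, * = accepting)

start=q0; accept=q2; q0-0->q3; q0-1->q1; q1-0->q2; q1-1->q3; q2-0->q2; q2-1->q2; q3-0->q3; q3-1->q3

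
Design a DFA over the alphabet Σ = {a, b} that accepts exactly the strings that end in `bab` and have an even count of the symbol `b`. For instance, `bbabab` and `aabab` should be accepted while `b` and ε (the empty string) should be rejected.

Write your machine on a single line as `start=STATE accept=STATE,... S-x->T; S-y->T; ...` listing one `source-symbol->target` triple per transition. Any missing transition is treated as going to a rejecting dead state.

Build one automaton per condition and run them in lockstep. One (4 states) tracks how much of the suffix `bab` has currently been matched; the other (2 states) tracks the count of `b`s modulo 2. Each combined state is a pair, one component from each; accept when both components accept.
An 8-state machine:
        a   b  
>  q0   q0  q1 
   q1   q2  q3 
   q2   q4  q5 
   q3   q6  q1 
   q4   q4  q3 
 * q5   q6  q1 
   q6   q0  q7 
   q7   q2  q3 
(> = start, * = accepting)

start=q0; accept=q5; q0-a->q0; q0-b->q1; q1-a->q2; q1-b->q3; q2-a->q4; q2-b->q5; q3-a->q6; q3-b->q1; q4-a->q4; q4-b->q3; q5-a->q6; q5-b->q1; q6-a->q0; q6-b->q7; q7-a->q2; q7-b->q3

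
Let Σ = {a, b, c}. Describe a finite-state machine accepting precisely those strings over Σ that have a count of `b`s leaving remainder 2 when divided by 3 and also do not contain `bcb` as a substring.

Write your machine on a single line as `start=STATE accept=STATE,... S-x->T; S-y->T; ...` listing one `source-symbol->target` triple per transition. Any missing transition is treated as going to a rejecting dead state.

start=s0; accept=s3,s5,s7; s0-a->s0; s0-b->s1; s0-c->s0; s1-a->s2; s1-b->s3; s1-c->s4; s2-a->s2; s2-b->s3; s2-c->s2; s3-a->s5; s3-b->s6; s3-c->s7; s4-a->s2; s4-b->s8; s4-c->s2; s5-a->s5; s5-b->s6; s5-c->s5; s6-a->s0; s6-b->s1; s6-c->s9; s7-a->s5; s7-b->s8; s7-c->s5; s8-a->s8; s8-b->s8; s8-c->s8; s9-a->s0; s9-b->s8; s9-c->s0

Handle the two conditions separately and then intersect. The first has 3 states tracking the count of `b`s modulo 3; the second has 4 states tracking partial matches of the forbidden pattern `bcb`. A product state is a pair (one from each), accepting exactly when both do. Minimizing collapses redundant product states.
With 10 states:
        a   b   c  
>  s0   s0  s1  s0 
   s1   s2  s3  s4 
   s2   s2  s3  s2 
 * s3   s5  s6  s7 
   s4   s2  s8  s2 
 * s5   s5  s6  s5 
   s6   s0  s1  s9 
 * s7   s5  s8  s5 
   s8   s8  s8  s8 
   s9   s0  s8  s0 
(> = start, * = accepting)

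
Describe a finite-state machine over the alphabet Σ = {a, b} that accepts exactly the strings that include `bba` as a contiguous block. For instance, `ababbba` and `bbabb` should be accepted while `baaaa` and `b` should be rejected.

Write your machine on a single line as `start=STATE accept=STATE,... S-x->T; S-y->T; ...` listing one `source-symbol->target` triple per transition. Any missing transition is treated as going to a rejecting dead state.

Track how much of `bba` has been matched so far: state s0 is no progress, s3 is the absorbing accept state reached once `bba` has occurred. Intermediate states record partial matches; on a mismatch, fall back to the longest reusable overlap.
4 states suffice.
        a   b  
>  s0   s0  s1 
   s1   s0  s2 
   s2   s3  s2 
 * s3   s3  s3 
(> = start, * = accepting)

start=s0; accept=s3; s0-a->s0; s0-b->s1; s1-a->s0; s1-b->s2; s2-a->s3; s2-b->s2; s3-a->s3; s3-b->s3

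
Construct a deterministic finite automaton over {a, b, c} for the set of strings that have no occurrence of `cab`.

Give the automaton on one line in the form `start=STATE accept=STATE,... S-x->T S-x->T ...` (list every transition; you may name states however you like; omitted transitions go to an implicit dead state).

start=S0 accept=S0,S1,S2 S0-a->S0 S0-b->S0 S0-c->S1 S1-a->S2 S1-b->S0 S1-c->S1 S2-a->S0 S2-b->S3 S2-c->S1 S3-a->S3 S3-b->S3 S3-c->S3

This is the complement of 'contains `cab`'. Use the same substring-matching states — S0 through S3 holding how much of `cab` has just been matched — but flip the accepting set: everything except the trap S3 accepts.
        a   b   c  
>* S0   S0  S0  S1 
 * S1   S2  S0  S1 
 * S2   S0  S3  S1 
   S3   S3  S3  S3 
(> = start, * = accepting)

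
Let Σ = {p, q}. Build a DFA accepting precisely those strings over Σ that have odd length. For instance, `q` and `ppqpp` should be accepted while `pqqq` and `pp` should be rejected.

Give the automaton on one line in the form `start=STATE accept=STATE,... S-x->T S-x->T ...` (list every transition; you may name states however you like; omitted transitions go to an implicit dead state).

Only the length mod 2 matters, so use a 2-cycle: from any state, every input symbol moves to the next state, wrapping S1 back to S0. Mark S1 accepting.
        p   q  
>  S0   S1  S1 
 * S1   S0  S0 
(> = start, * = accepting)

start=S0 accept=S1 S0-p->S1 S0-q->S1 S1-p->S0 S1-q->S0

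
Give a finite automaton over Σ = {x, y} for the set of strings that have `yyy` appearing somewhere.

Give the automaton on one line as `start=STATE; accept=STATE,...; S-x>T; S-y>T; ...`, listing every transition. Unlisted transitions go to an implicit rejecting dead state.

start=q0; accept=q3; q0-x>q0; q0-y>q1; q1-x>q0; q1-y>q2; q2-x>q0; q2-y>q3; q3-x>q3; q3-y>q3

Track how much of `yyy` has been matched so far: state q0 is no progress, q3 is the absorbing accept state reached once `yyy` has occurred. Intermediate states record partial matches; on a mismatch, fall back to the longest reusable overlap.
With 4 states:
        x   y  
>  q0   q0  q1 
   q1   q0  q2 
   q2   q0  q3 
 * q3   q3  q3 
(> = start, * = accepting)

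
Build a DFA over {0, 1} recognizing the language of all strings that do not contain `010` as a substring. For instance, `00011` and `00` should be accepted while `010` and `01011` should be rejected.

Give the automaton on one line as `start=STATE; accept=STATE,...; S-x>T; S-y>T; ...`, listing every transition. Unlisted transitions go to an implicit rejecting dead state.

start=s0; accept=s0,s1,s2; s0-0>s1; s0-1>s0; s1-0>s1; s1-1>s2; s2-0>s3; s2-1>s0; s3-0>s3; s3-1>s3

Track partial matches of the forbidden pattern `010`. State s3 is a dead state reached once `010` has occurred; every other state accepts. s0 means no part of `010` is currently matched.
4 states suffice.
        0   1  
>* s0   s1  s0 
 * s1   s1  s2 
 * s2   s3  s0 
   s3   s3  s3 
(> = start, * = accepting)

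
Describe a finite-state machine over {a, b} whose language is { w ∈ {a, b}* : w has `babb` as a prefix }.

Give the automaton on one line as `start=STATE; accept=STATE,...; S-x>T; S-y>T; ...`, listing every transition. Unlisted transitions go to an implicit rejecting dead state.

Check the first 4 symbols one by one: s0 through s3 record how many have matched `babb` so far; any wrong symbol goes to the dead state s5. After all 4 match we enter the accepting sink s4.
With 6 states:
        a   b  
>  s0   s5  s1 
   s1   s2  s5 
   s2   s5  s3 
   s3   s5  s4 
 * s4   s4  s4 
   s5   s5  s5 
(> = start, * = accepting)

start=s0; accept=s4; s0-a>s5; s0-b>s1; s1-a>s2; s1-b>s5; s2-a>s5; s2-b>s3; s3-a>s5; s3-b>s4; s4-a>s4; s4-b>s4; s5-a>s5; s5-b>s5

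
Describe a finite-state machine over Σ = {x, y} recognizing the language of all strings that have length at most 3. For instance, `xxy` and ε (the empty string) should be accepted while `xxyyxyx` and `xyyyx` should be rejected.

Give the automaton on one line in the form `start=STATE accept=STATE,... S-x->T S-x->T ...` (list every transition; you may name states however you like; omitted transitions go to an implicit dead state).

start=s0 accept=s0,s1,s2,s3 s0-x->s1 s0-y->s1 s1-x->s2 s1-y->s2 s2-x->s3 s2-y->s3 s3-x->s4 s3-y->s4 s4-x->s4 s4-y->s4

Count input length up to 4: every symbol moves from s0 toward s4, which means 'more than 3' and absorbs. Accept from {s0, s1, s2, s3}.
A 5-state machine:
        x   y  
>* s0   s1  s1 
 * s1   s2  s2 
 * s2   s3  s3 
 * s3   s4  s4 
   s4   s4  s4 
(> = start, * = accepting)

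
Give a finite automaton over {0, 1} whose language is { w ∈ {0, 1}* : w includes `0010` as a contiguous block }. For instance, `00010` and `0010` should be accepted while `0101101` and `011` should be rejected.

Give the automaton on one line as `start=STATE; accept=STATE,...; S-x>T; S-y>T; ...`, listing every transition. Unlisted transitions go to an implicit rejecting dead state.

start=q0; accept=q4; q0-0>q1; q0-1>q0; q1-0>q2; q1-1>q0; q2-0>q2; q2-1>q3; q3-0>q4; q3-1>q0; q4-0>q4; q4-1>q4

States q0..q3 record the length of the longest prefix of `0010` that matches the current input suffix. Reaching q4 means `0010` has been seen, and we stay there forever. Accept from q4.
A 5-state machine:
        0   1  
>  q0   q1  q0 
   q1   q2  q0 
   q2   q2  q3 
   q3   q4  q0 
 * q4   q4  q4 
(> = start, * = accepting)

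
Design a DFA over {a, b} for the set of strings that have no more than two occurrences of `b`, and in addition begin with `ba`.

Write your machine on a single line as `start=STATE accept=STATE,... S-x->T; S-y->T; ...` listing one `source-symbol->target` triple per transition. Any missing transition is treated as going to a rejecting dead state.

start=s0; accept=s4,s6; s0-a->s1; s0-b->s2; s1-a->s1; s1-b->s3; s2-a->s4; s2-b->s5; s3-a->s3; s3-b->s5; s4-a->s4; s4-b->s6; s5-a->s5; s5-b->s7; s6-a->s6; s6-b->s8; s7-a->s7; s7-b->s7; s8-a->s8; s8-b->s8

Run two small machines in parallel and take their product. The first has 4 states tracking the count of `b`s, saturating at 3; the second has 4 states tracking whether the input so far still matches the prefix `ba`. A product state is a pair (one from each), accepting exactly when both do.
With 9 states:
        a   b  
>  s0   s1  s2 
   s1   s1  s3 
   s2   s4  s5 
   s3   s3  s5 
 * s4   s4  s6 
   s5   s5  s7 
 * s6   s6  s8 
   s7   s7  s7 
   s8   s8  s8 
(> = start, * = accepting)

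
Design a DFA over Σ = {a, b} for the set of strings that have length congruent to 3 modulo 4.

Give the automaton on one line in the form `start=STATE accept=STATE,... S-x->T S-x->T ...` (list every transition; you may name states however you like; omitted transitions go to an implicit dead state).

start=S0 accept=S3 S0-a->S1 S0-b->S1 S1-a->S2 S1-b->S2 S2-a->S3 S2-b->S3 S3-a->S0 S3-b->S0

Only the length mod 4 matters, so use a 4-cycle: from any state, every input symbol moves to the next state, wrapping S3 back to S0. Mark S3 accepting.
4 states suffice.
        a   b  
>  S0   S1  S1 
   S1   S2  S2 
   S2   S3  S3 
 * S3   S0  S0 
(> = start, * = accepting)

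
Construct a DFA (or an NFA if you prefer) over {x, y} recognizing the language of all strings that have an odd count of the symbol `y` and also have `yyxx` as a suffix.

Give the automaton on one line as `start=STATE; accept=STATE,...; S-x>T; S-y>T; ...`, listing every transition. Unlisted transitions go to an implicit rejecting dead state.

Handle the two conditions separately and then intersect. One (2 states) tracks the count of `y`s modulo 2; the other (5 states) tracks how much of the suffix `yyxx` has currently been matched. Each combined state is a pair, one component from each; accept when both components accept.
        x   y  
>  S0   S0  S1 
   S1   S2  S3 
   S2   S2  S4 
   S3   S5  S6 
   S4   S0  S6 
   S5   S7  S1 
   S6   S8  S3 
   S7   S0  S1 
   S8   S9  S4 
 * S9   S2  S4 
(> = start, * = accepting)

start=S0; accept=S9; S0-x>S0; S0-y>S1; S1-x>S2; S1-y>S3; S2-x>S2; S2-y>S4; S3-x>S5; S3-y>S6; S4-x>S0; S4-y>S6; S5-x>S7; S5-y>S1; S6-x>S8; S6-y>S3; S7-x>S0; S7-y>S1; S8-x>S9; S8-y>S4; S9-x>S2; S9-y>S4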